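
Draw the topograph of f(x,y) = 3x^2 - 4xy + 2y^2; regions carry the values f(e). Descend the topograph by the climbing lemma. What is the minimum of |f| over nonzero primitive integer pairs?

translate: b→2 (≡-4 mod 6), so (3,-4,2)→(3,2,1)
flip: (3,2,1)→(1,-2,3)
translate: b→0 (≡-2 mod 2), so (1,-2,3)→(1,0,2)
reduced (well bottom): (1,0,2) with a≤c, −a<b≤a
well minimum = a = 1

1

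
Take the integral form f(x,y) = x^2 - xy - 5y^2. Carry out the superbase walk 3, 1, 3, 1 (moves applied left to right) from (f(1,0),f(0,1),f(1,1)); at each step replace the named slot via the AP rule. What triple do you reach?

start (1,-5,-5) = (f(1,0),f(0,1),f(1,1))
replace slot 3: 2·(1+(-5)) − (-5) = -3 → (1,-5,-3)
replace slot 1: 2·((-5)+(-3)) − 1 = -17 → (-17,-5,-3)
replace slot 3: 2·((-17)+(-5)) − (-3) = -41 → (-17,-5,-41)
replace slot 1: 2·((-5)+(-41)) − (-17) = -75 → (-75,-5,-41)

-75,-5,-41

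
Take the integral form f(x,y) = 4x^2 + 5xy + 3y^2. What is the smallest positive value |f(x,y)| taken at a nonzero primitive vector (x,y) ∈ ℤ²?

translate: b→-3 (≡5 mod 8), so (4,5,3)→(4,-3,2)
flip: (4,-3,2)→(2,3,4)
translate: b→-1 (≡3 mod 4), so (2,3,4)→(2,-1,3)
reduced (well bottom): (2,-1,3) with a≤c, −a<b≤a
well minimum = a = 2

2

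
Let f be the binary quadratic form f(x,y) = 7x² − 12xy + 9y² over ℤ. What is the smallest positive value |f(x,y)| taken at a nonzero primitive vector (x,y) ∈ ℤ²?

translate: b→2 (≡-12 mod 14), so (7,-12,9)→(7,2,4)
flip: (7,2,4)→(4,-2,7)
reduced (well bottom): (4,-2,7) with a≤c, −a<b≤a
well minimum = a = 4

4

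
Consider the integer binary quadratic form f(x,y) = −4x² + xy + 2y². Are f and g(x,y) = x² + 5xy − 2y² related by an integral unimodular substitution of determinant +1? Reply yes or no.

D₁ = 33, D₂ = 33
river cycle of f (length 4): (2, 3, -3), (-3, 3, 2), (2, 5, -1), (-1, 5, 2)
river cycle of g (length 4): (-2, 3, 3), (3, 3, -2), (-2, 5, 1), (1, 5, -2)
cycles differ ⇒ inequivalent

no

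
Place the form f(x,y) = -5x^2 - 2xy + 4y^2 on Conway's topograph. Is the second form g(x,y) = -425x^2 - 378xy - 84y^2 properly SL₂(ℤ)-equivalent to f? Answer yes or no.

D₁ = 84, D₂ = 84
river cycle of f (length 6): (4, 2, -5), (-5, 8, 1), (1, 8, -5), (-5, 2, 4), (4, 6, -3), (-3, 6, 4)
river cycle of g (length 6): (-5, 8, 1), (1, 8, -5), (-5, 2, 4), (4, 6, -3), (-3, 6, 4), (4, 2, -5)
cycles coincide ⇒ equivalent

yes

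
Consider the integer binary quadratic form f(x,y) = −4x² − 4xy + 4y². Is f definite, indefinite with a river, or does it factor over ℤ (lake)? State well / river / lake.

D = b²−4ac = (-4)² − 4·(-4)·4 = 80
D > 0 non-square ⇒ indefinite ⇒ periodic river

river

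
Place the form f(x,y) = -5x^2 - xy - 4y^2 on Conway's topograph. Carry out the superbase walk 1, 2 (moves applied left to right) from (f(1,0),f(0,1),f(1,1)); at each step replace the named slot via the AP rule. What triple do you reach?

start (-5,-4,-10) = (f(1,0),f(0,1),f(1,1))
replace slot 1: 2·((-4)+(-10)) − (-5) = -23 → (-23,-4,-10)
replace slot 2: 2·((-23)+(-10)) − (-4) = -62 → (-23,-62,-10)

-23,-62,-10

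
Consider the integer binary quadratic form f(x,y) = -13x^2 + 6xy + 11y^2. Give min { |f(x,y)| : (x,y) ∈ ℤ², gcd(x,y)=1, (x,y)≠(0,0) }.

river: ρ → (11,16,-8)
river: ρ → (-8,16,11)
river: ρ → (11,6,-13)
river: ρ → (-13,20,4)
river: ρ → (4,20,-13)
river: ρ → (-13,6,11)
closes: descent 0, river 6
min |a| on river = 4

4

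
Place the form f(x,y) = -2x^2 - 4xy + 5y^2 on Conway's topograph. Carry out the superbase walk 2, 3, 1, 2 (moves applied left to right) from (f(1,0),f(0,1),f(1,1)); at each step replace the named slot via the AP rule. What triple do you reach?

start (-2,5,-1) = (f(1,0),f(0,1),f(1,1))
replace slot 2: 2·((-2)+(-1)) − 5 = -11 → (-2,-11,-1)
replace slot 3: 2·((-2)+(-11)) − (-1) = -25 → (-2,-11,-25)
replace slot 1: 2·((-11)+(-25)) − (-2) = -70 → (-70,-11,-25)
replace slot 2: 2·((-70)+(-25)) − (-11) = -179 → (-70,-179,-25)

-70,-179,-25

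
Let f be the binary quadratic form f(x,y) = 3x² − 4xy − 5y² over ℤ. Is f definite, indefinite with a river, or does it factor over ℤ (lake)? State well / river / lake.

D = b²−4ac = (-4)² − 4·3·(-5) = 76
D > 0 non-square ⇒ indefinite ⇒ periodic river

river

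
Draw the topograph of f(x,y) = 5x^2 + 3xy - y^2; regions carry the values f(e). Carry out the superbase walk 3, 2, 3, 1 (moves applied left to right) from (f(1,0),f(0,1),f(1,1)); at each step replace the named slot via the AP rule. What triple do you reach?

start (5,-1,7) = (f(1,0),f(0,1),f(1,1))
replace slot 3: 2·(5+(-1)) − 7 = 1 → (5,-1,1)
replace slot 2: 2·(5+1) − (-1) = 13 → (5,13,1)
replace slot 3: 2·(5+13) − 1 = 35 → (5,13,35)
replace slot 1: 2·(13+35) − 5 = 91 → (91,13,35)

91,13,35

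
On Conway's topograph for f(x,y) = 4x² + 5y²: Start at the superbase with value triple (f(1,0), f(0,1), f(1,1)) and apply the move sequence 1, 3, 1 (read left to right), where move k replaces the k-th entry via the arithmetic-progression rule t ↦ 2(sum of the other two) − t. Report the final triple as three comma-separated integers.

start (4,5,9) = (f(1,0),f(0,1),f(1,1))
replace slot 1: 2·(5+9) − 4 = 24 → (24,5,9)
replace slot 3: 2·(24+5) − 9 = 49 → (24,5,49)
replace slot 1: 2·(5+49) − 24 = 84 → (84,5,49)

84,5,49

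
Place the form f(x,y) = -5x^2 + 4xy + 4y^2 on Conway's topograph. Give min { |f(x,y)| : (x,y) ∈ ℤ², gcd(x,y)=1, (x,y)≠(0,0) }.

river: ρ → (4,4,-5)
river: ρ → (-5,6,3)
river: ρ → (3,6,-5)
river: ρ → (-5,4,4)
closes: descent 0, river 4
min |a| on river = 3

3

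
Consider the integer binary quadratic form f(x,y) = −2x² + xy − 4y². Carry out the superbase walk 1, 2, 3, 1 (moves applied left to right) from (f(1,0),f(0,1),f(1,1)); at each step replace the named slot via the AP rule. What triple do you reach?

start (-2,-4,-5) = (f(1,0),f(0,1),f(1,1))
replace slot 1: 2·((-4)+(-5)) − (-2) = -16 → (-16,-4,-5)
replace slot 2: 2·((-16)+(-5)) − (-4) = -38 → (-16,-38,-5)
replace slot 3: 2·((-16)+(-38)) − (-5) = -103 → (-16,-38,-103)
replace slot 1: 2·((-38)+(-103)) − (-16) = -266 → (-266,-38,-103)

-266,-38,-103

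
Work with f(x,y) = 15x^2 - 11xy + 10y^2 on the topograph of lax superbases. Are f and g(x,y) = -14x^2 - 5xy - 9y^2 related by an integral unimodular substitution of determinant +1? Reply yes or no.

D₁ = -479, D₂ = -479
f: flip: (15,-11,10)→(10,11,15)
f: translate: b→-9 (≡11 mod 20), so (10,11,15)→(10,-9,14)
f: reduced (well bottom): (10,-9,14) with a≤c, −a<b≤a
g is negative-definite; reduce −g:
−g: flip: (14,5,9)→(9,-5,14)
−g: reduced (well bottom): (9,-5,14) with a≤c, −a<b≤a
flip sign back: reduced form of g is (-9,5,-14)
reduced forms (10, -9, 14) vs (-9, 5, -14) ⇒ inequivalent

no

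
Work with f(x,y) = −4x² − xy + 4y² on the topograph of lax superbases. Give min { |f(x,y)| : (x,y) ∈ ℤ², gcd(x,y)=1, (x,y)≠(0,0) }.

descent: ρ → (4,1,-4)  [lands on river]
river: ρ → (-4,7,1)
river: ρ → (1,7,-4)
river: ρ → (-4,1,4)
river: ρ → (4,7,-1)
river: ρ → (-1,7,4)
closes: descent 1, river 6
min |a| on river = 1

1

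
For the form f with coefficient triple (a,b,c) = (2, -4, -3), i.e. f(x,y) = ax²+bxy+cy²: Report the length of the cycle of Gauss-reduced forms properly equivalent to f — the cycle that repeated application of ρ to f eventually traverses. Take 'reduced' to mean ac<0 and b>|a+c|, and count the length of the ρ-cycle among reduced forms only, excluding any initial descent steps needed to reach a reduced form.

D = 40, ⌊√D⌋ = 6
descent: ρ → (-3,4,2)  [lands on river]
river: ρ → (2,4,-3)
river: ρ → (-3,2,3)
river: ρ → (3,4,-2)
river: ρ → (-2,4,3)
river: ρ → (3,2,-3)
ρ-cycle length = 6 (tail of 1 descent step not counted)

6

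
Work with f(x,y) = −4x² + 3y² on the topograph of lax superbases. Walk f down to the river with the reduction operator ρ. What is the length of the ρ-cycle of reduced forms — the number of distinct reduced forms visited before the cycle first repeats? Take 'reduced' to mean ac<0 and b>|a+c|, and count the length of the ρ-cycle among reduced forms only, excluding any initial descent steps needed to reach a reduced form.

D = 48, ⌊√D⌋ = 6
descent: ρ → (3,6,-1)  [lands on river]
river: ρ → (-1,6,3)
ρ-cycle length = 2 (tail of 1 descent step not counted)

2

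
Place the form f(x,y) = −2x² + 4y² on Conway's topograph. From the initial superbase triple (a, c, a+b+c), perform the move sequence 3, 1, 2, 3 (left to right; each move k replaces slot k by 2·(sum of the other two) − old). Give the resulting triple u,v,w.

start (-2,4,2) = (f(1,0),f(0,1),f(1,1))
replace slot 3: 2·((-2)+4) − 2 = 2 → (-2,4,2)
replace slot 1: 2·(4+2) − (-2) = 14 → (14,4,2)
replace slot 2: 2·(14+2) − 4 = 28 → (14,28,2)
replace slot 3: 2·(14+28) − 2 = 82 → (14,28,82)

14,28,82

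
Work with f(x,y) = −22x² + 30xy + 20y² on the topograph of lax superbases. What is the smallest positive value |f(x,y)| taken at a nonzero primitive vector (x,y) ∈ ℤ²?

river: ρ → (20,50,-2)
river: ρ → (-2,50,20)
river: ρ → (20,30,-22)
river: ρ → (-22,14,28)
river: ρ → (28,42,-8)
river: ρ → (-8,38,38)
river: ρ → (38,38,-8)
river: ρ → (-8,42,28)
river: ρ → (28,14,-22)
river: ρ → (-22,30,20)
closes: descent 0, river 10
min |a| on river = 2

2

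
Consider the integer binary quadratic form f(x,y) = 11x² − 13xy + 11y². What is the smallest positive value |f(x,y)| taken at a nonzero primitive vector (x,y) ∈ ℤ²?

translate: b→9 (≡-13 mod 22), so (11,-13,11)→(11,9,9)
flip: (11,9,9)→(9,-9,11)
translate: b→9 (≡-9 mod 18), so (9,-9,11)→(9,9,11)
reduced (well bottom): (9,9,11) with a≤c, −a<b≤a
well minimum = a = 9

9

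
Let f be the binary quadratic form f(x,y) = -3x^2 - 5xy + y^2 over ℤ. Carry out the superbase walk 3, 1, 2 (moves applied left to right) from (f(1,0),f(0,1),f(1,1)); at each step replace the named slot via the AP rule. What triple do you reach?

start (-3,1,-7) = (f(1,0),f(0,1),f(1,1))
replace slot 3: 2·((-3)+1) − (-7) = 3 → (-3,1,3)
replace slot 1: 2·(1+3) − (-3) = 11 → (11,1,3)
replace slot 2: 2·(11+3) − 1 = 27 → (11,27,3)

11,27,3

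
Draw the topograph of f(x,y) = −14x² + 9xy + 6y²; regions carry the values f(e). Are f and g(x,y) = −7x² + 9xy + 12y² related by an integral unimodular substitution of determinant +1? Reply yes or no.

D₁ = 417, D₂ = 417
river cycle of f (length 18): (6, 15, -8), (-8, 17, 4), (4, 15, -12), (-12, 9, 7), (7, 19, -2), (-2, 17, 16), (16, 15, -3), (-3, 15, 16), (16, 17, -2), (-2, 19, 7), … (8 more)
river cycle of g (length 18): (12, 15, -4), (-4, 17, 8), (8, 15, -6), (-6, 9, 14), (14, 19, -1), (-1, 19, 14), (14, 9, -6), (-6, 15, 8), (8, 17, -4), (-4, 15, 12), … (8 more)
cycles differ ⇒ inequivalent

no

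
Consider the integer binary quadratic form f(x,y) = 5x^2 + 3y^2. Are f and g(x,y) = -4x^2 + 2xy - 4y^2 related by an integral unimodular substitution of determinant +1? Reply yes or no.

D₁ = -60, D₂ = -60
f: flip: (5,0,3)→(3,0,5)
f: reduced (well bottom): (3,0,5) with a≤c, −a<b≤a
g is negative-definite; reduce −g:
−g: flip: (4,-2,4)→(4,2,4)
−g: reduced (well bottom): (4,2,4) with a≤c, −a<b≤a
flip sign back: reduced form of g is (-4,-2,-4)
reduced forms (3, 0, 5) vs (-4, -2, -4) ⇒ inequivalent

no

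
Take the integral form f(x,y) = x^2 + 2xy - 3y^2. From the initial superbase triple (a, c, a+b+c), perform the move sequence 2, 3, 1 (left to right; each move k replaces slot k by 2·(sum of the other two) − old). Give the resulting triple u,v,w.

start (1,-3,0) = (f(1,0),f(0,1),f(1,1))
replace slot 2: 2·(1+0) − (-3) = 5 → (1,5,0)
replace slot 3: 2·(1+5) − 0 = 12 → (1,5,12)
replace slot 1: 2·(5+12) − 1 = 33 → (33,5,12)

33,5,12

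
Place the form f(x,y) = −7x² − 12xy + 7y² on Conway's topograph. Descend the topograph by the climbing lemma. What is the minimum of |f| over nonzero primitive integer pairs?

descent: ρ → (7,12,-7)  [lands on river]
river: ρ → (-7,16,3)
river: ρ → (3,14,-12)
river: ρ → (-12,10,5)
river: ρ → (5,10,-12)
river: ρ → (-12,14,3)
river: ρ → (3,16,-7)
river: ρ → (-7,12,7)
river: ρ → (7,16,-3)
river: ρ → (-3,14,12)
river: ρ → (12,10,-5)
river: ρ → (-5,10,12)
river: ρ → (12,14,-3)
river: ρ → (-3,16,7)
closes: descent 1, river 14
min |a| on river = 3

3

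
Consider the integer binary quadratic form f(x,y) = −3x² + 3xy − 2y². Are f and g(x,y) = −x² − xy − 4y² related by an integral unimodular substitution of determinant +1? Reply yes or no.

D₁ = -15, D₂ = -15
f is negative-definite; reduce −f:
−f: translate: b→3 (≡-3 mod 6), so (3,-3,2)→(3,3,2)
−f: flip: (3,3,2)→(2,-3,3)
−f: translate: b→1 (≡-3 mod 4), so (2,-3,3)→(2,1,2)
−f: reduced (well bottom): (2,1,2) with a≤c, −a<b≤a
flip sign back: reduced form of f is (-2,-1,-2)
g is negative-definite; reduce −g:
−g: reduced (well bottom): (1,1,4) with a≤c, −a<b≤a
flip sign back: reduced form of g is (-1,-1,-4)
reduced forms (-2, -1, -2) vs (-1, -1, -4) ⇒ inequivalent

no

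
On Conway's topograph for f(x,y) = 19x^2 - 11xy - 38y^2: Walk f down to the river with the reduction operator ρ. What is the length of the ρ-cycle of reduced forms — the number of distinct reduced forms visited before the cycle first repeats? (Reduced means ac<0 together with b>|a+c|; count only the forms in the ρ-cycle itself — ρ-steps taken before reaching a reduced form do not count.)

D = 3009, ⌊√D⌋ = 54
descent: ρ → (-38,11,19)
descent: ρ → (19,27,-30)  [lands on river]
river: ρ → (-30,33,16)
river: ρ → (16,31,-32)
river: ρ → (-32,33,15)
river: ρ → (15,27,-38)
river: ρ → (-38,49,4)
river: ρ → (4,47,-50)
river: ρ → (-50,53,1)
river: ρ → (1,53,-50)
river: ρ → (-50,47,4)
river: ρ → (4,49,-38)
river: ρ → (-38,27,15)
river: ρ → (15,33,-32)
river: ρ → (-32,31,16)
river: ρ → (16,33,-30)
river: ρ → (-30,27,19)
river: ρ → (19,49,-8)
river: ρ → (-8,47,25)
river: ρ → (25,53,-2)
river: ρ → (-2,51,51)
river: ρ → (51,51,-2)
river: ρ → (-2,53,25)
river: ρ → (25,47,-8)
river: ρ → (-8,49,19)
ρ-cycle length = 24 (tail of 2 descent steps not counted)

24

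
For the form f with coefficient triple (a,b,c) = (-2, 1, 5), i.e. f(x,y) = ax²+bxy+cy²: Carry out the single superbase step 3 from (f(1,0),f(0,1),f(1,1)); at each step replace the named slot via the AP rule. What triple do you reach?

start (-2,5,4) = (f(1,0),f(0,1),f(1,1))
replace slot 3: 2·((-2)+5) − 4 = 2 → (-2,5,2)

-2,5,2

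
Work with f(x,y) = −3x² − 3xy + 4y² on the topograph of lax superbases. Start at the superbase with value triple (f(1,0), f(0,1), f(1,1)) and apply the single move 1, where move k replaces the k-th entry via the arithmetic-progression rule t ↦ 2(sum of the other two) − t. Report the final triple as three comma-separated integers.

start (-3,4,-2) = (f(1,0),f(0,1),f(1,1))
replace slot 1: 2·(4+(-2)) − (-3) = 7 → (7,4,-2)

7,4,-2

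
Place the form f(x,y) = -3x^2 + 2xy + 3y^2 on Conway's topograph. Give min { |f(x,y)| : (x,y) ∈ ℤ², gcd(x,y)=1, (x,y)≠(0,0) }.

river: ρ → (3,4,-2)
river: ρ → (-2,4,3)
river: ρ → (3,2,-3)
river: ρ → (-3,4,2)
river: ρ → (2,4,-3)
river: ρ → (-3,2,3)
closes: descent 0, river 6
min |a| on river = 2

2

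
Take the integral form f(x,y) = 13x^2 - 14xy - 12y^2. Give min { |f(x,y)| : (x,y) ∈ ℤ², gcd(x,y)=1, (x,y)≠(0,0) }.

descent: ρ → (-12,14,13)  [lands on river]
river: ρ → (13,12,-13)
river: ρ → (-13,14,12)
river: ρ → (12,10,-15)
river: ρ → (-15,20,7)
river: ρ → (7,22,-12)
river: ρ → (-12,26,3)
river: ρ → (3,28,-3)
river: ρ → (-3,26,12)
river: ρ → (12,22,-7)
river: ρ → (-7,20,15)
river: ρ → (15,10,-12)
closes: descent 1, river 12
min |a| on river = 3

3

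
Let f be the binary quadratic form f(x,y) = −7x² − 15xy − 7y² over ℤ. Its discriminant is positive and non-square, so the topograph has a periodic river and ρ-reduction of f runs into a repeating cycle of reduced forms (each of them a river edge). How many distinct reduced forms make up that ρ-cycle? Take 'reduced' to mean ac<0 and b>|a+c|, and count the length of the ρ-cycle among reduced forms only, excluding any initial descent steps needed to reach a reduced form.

D = 29, ⌊√D⌋ = 5
descent: ρ → (-7,1,1)
descent: ρ → (1,5,-1)  [lands on river]
river: ρ → (-1,5,1)
ρ-cycle length = 2 (tail of 2 descent steps not counted)

2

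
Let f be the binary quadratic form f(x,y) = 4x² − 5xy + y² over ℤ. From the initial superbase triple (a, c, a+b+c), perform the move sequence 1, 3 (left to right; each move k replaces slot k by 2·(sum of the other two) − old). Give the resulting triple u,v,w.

start (4,1,0) = (f(1,0),f(0,1),f(1,1))
replace slot 1: 2·(1+0) − 4 = -2 → (-2,1,0)
replace slot 3: 2·((-2)+1) − 0 = -2 → (-2,1,-2)

-2,1,-2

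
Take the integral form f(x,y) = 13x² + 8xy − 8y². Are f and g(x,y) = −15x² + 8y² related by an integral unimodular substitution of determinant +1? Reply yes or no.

D₁ = 480, D₂ = 480
river cycle of f (length 4): (-8, 8, 13), (13, 18, -3), (-3, 18, 13), (13, 8, -8)
river cycle of g (length 4): (8, 16, -7), (-7, 12, 12), (12, 12, -7), (-7, 16, 8)
cycles differ ⇒ inequivalent

no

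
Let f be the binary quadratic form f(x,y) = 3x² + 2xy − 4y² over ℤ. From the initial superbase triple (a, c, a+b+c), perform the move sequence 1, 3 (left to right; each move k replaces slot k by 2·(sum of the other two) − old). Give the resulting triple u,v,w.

start (3,-4,1) = (f(1,0),f(0,1),f(1,1))
replace slot 1: 2·((-4)+1) − 3 = -9 → (-9,-4,1)
replace slot 3: 2·((-9)+(-4)) − 1 = -27 → (-9,-4,-27)

-9,-4,-27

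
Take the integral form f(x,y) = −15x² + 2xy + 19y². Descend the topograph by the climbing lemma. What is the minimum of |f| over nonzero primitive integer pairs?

descent: ρ → (19,-2,-15)
descent: ρ → (-15,32,2)  [lands on river]
river: ρ → (2,32,-15)
river: ρ → (-15,28,6)
river: ρ → (6,32,-5)
river: ρ → (-5,28,18)
river: ρ → (18,8,-15)
river: ρ → (-15,22,11)
river: ρ → (11,22,-15)
river: ρ → (-15,8,18)
river: ρ → (18,28,-5)
river: ρ → (-5,32,6)
river: ρ → (6,28,-15)
closes: descent 2, river 12
min |a| on river = 2

2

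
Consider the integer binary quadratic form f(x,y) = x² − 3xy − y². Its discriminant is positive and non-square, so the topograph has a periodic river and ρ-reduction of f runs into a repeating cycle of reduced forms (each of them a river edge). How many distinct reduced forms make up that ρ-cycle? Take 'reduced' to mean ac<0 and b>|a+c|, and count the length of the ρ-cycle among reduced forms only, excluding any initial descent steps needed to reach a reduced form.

D = 13, ⌊√D⌋ = 3
descent: ρ → (-1,3,1)  [lands on river]
river: ρ → (1,3,-1)
ρ-cycle length = 2 (tail of 1 descent step not counted)

2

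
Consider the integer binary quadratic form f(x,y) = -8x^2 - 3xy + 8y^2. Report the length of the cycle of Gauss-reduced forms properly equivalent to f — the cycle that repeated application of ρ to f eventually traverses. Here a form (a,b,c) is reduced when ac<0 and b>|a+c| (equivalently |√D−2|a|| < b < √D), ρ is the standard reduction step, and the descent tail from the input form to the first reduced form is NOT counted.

D = 265, ⌊√D⌋ = 16
descent: ρ → (8,3,-8)  [lands on river]
river: ρ → (-8,13,3)
river: ρ → (3,11,-12)
river: ρ → (-12,13,2)
river: ρ → (2,15,-5)
river: ρ → (-5,15,2)
river: ρ → (2,13,-12)
river: ρ → (-12,11,3)
river: ρ → (3,13,-8)
river: ρ → (-8,3,8)
river: ρ → (8,13,-3)
river: ρ → (-3,11,12)
river: ρ → (12,13,-2)
river: ρ → (-2,15,5)
river: ρ → (5,15,-2)
river: ρ → (-2,13,12)
river: ρ → (12,11,-3)
river: ρ → (-3,13,8)
ρ-cycle length = 18 (tail of 1 descent step not counted)

18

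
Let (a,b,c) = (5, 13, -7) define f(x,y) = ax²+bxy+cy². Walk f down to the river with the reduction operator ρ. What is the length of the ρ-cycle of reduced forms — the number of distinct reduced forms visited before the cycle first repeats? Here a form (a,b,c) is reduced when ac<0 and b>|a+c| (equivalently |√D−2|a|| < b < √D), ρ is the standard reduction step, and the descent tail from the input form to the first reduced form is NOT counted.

D = 309, ⌊√D⌋ = 17
river: ρ → (-7,15,3)
river: ρ → (3,15,-7)
river: ρ → (-7,13,5)
river: ρ → (5,17,-1)
river: ρ → (-1,17,5)
river: ρ → (5,13,-7)
ρ-cycle length = 6 (tail of 0 descent steps not counted)

6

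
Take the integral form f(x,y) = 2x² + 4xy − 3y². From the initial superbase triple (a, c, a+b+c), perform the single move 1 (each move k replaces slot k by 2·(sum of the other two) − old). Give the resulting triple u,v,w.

start (2,-3,3) = (f(1,0),f(0,1),f(1,1))
replace slot 1: 2·((-3)+3) − 2 = -2 → (-2,-3,3)

-2,-3,3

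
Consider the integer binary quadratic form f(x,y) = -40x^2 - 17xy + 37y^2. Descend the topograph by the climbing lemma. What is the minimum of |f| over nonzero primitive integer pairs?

descent: ρ → (37,17,-40)  [lands on river]
river: ρ → (-40,63,14)
river: ρ → (14,77,-5)
river: ρ → (-5,73,44)
river: ρ → (44,15,-34)
river: ρ → (-34,53,25)
river: ρ → (25,47,-40)
river: ρ → (-40,33,32)
river: ρ → (32,31,-41)
river: ρ → (-41,51,22)
river: ρ → (22,37,-55)
river: ρ → (-55,73,4)
river: ρ → (4,71,-73)
river: ρ → (-73,75,2)
river: ρ → (2,77,-35)
river: ρ → (-35,63,16)
river: ρ → (16,65,-31)
river: ρ → (-31,59,22)
river: ρ → (22,73,-10)
river: ρ → (-10,67,43)
river: ρ → (43,19,-34)
river: ρ → (-34,49,28)
river: ρ → (28,63,-20)
river: ρ → (-20,57,37)
closes: descent 1, river 24
min |a| on river = 2

2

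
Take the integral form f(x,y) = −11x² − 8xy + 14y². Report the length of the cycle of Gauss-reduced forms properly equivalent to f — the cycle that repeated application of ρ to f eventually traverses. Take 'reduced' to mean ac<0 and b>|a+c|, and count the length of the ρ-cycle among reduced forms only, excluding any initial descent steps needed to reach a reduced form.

D = 680, ⌊√D⌋ = 26
descent: ρ → (14,8,-11)  [lands on river]
river: ρ → (-11,14,11)
river: ρ → (11,8,-14)
river: ρ → (-14,20,5)
river: ρ → (5,20,-14)
river: ρ → (-14,8,11)
river: ρ → (11,14,-11)
river: ρ → (-11,8,14)
river: ρ → (14,20,-5)
river: ρ → (-5,20,14)
ρ-cycle length = 10 (tail of 1 descent step not counted)

10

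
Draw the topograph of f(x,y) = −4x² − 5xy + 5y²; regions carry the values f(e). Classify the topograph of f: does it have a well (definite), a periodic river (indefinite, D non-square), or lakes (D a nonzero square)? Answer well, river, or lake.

D = b²−4ac = (-5)² − 4·(-4)·5 = 105
D > 0 non-square ⇒ indefinite ⇒ periodic river

river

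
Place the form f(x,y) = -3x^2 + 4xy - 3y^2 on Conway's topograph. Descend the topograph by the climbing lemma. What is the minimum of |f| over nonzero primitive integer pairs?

translate: b→2 (≡-4 mod 6), so (3,-4,3)→(3,2,2)
flip: (3,2,2)→(2,-2,3)
translate: b→2 (≡-2 mod 4), so (2,-2,3)→(2,2,3)
reduced (well bottom): (2,2,3) with a≤c, −a<b≤a
well minimum |f| = |-2| = 2 (negative-definite)

2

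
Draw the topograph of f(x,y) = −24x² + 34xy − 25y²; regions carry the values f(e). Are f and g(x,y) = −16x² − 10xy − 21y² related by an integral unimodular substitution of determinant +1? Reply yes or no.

D₁ = -1244, D₂ = -1244
f is negative-definite; reduce −f:
−f: translate: b→14 (≡-34 mod 48), so (24,-34,25)→(24,14,15)
−f: flip: (24,14,15)→(15,-14,24)
−f: reduced (well bottom): (15,-14,24) with a≤c, −a<b≤a
flip sign back: reduced form of f is (-15,14,-24)
g is negative-definite; reduce −g:
−g: reduced (well bottom): (16,10,21) with a≤c, −a<b≤a
flip sign back: reduced form of g is (-16,-10,-21)
reduced forms (-15, 14, -24) vs (-16, -10, -21) ⇒ inequivalent

no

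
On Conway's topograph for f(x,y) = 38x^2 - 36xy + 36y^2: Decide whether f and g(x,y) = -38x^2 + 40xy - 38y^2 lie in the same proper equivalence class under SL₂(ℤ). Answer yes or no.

D₁ = -4176, D₂ = -4176
f: flip: (38,-36,36)→(36,36,38)
f: reduced (well bottom): (36,36,38) with a≤c, −a<b≤a
g is negative-definite; reduce −g:
−g: translate: b→36 (≡-40 mod 76), so (38,-40,38)→(38,36,36)
−g: flip: (38,36,36)→(36,-36,38)
−g: translate: b→36 (≡-36 mod 72), so (36,-36,38)→(36,36,38)
−g: reduced (well bottom): (36,36,38) with a≤c, −a<b≤a
flip sign back: reduced form of g is (-36,-36,-38)
reduced forms (36, 36, 38) vs (-36, -36, -38) ⇒ inequivalent

no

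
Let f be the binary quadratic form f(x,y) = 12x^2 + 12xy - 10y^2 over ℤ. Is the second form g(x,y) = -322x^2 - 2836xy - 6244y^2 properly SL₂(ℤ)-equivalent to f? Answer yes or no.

D₁ = 624, D₂ = 624
river cycle of f (length 6): (-10, 8, 14), (14, 20, -4), (-4, 20, 14), (14, 8, -10), (-10, 12, 12), (12, 12, -10)
river cycle of g (length 6): (-10, 8, 14), (14, 20, -4), (-4, 20, 14), (14, 8, -10), (-10, 12, 12), (12, 12, -10)
cycles coincide ⇒ equivalent

yes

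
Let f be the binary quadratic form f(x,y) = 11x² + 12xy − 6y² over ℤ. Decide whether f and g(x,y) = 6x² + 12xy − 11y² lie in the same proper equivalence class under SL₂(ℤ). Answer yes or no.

D₁ = 408, D₂ = 408
river cycle of f (length 6): (-6, 12, 11), (11, 10, -7), (-7, 18, 3), (3, 18, -7), (-7, 10, 11), (11, 12, -6)
river cycle of g (length 6): (-11, 10, 7), (7, 18, -3), (-3, 18, 7), (7, 10, -11), (-11, 12, 6), (6, 12, -11)
cycles differ ⇒ inequivalent

no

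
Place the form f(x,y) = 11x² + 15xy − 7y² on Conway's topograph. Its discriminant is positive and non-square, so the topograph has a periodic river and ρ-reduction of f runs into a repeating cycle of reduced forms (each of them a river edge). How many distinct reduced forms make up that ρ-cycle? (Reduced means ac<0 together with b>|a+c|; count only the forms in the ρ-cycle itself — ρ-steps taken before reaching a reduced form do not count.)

D = 533, ⌊√D⌋ = 23
river: ρ → (-7,13,13)
river: ρ → (13,13,-7)
river: ρ → (-7,15,11)
river: ρ → (11,7,-11)
river: ρ → (-11,15,7)
river: ρ → (7,13,-13)
river: ρ → (-13,13,7)
river: ρ → (7,15,-11)
river: ρ → (-11,7,11)
river: ρ → (11,15,-7)
ρ-cycle length = 10 (tail of 0 descent steps not counted)

10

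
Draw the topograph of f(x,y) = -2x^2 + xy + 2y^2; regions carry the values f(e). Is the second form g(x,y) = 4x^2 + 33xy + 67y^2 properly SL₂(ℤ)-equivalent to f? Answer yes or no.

D₁ = 17, D₂ = 17
river cycle of f (length 6): (2, 3, -1), (-1, 3, 2), (2, 1, -2), (-2, 3, 1), (1, 3, -2), (-2, 1, 2)
river cycle of g (length 6): (-1, 3, 2), (2, 1, -2), (-2, 3, 1), (1, 3, -2), (-2, 1, 2), (2, 3, -1)
cycles coincide ⇒ equivalent

yes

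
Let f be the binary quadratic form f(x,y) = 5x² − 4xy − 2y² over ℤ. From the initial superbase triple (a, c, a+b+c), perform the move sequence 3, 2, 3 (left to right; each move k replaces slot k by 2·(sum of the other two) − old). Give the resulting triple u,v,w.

start (5,-2,-1) = (f(1,0),f(0,1),f(1,1))
replace slot 3: 2·(5+(-2)) − (-1) = 7 → (5,-2,7)
replace slot 2: 2·(5+7) − (-2) = 26 → (5,26,7)
replace slot 3: 2·(5+26) − 7 = 55 → (5,26,55)

5,26,55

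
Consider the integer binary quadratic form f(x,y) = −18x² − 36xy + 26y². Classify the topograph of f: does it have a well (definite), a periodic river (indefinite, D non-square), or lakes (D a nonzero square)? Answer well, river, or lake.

D = b²−4ac = (-36)² − 4·(-18)·26 = 3168
D > 0 non-square ⇒ indefinite ⇒ periodic river

river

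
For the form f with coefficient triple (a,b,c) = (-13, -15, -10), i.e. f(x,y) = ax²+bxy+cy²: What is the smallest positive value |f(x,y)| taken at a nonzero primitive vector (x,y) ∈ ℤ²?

translate: b→-11 (≡15 mod 26), so (13,15,10)→(13,-11,8)
flip: (13,-11,8)→(8,11,13)
translate: b→-5 (≡11 mod 16), so (8,11,13)→(8,-5,10)
reduced (well bottom): (8,-5,10) with a≤c, −a<b≤a
well minimum |f| = |-8| = 8 (negative-definite)

8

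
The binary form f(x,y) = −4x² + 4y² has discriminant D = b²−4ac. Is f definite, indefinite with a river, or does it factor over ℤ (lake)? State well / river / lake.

D = b²−4ac = 0² − 4·(-4)·4 = 64
D = 8² is a perfect square ⇒ form factors over ℤ ⇒ lakes

lake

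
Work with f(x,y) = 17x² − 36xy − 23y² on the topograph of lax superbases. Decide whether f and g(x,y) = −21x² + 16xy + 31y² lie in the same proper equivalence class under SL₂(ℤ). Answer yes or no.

D₁ = 2860, D₂ = 2860
river cycle of f (length 12): (-23, 36, 17), (17, 32, -27), (-27, 22, 22), (22, 22, -27), (-27, 32, 17), (17, 36, -23), (-23, 10, 30), (30, 50, -3), (-3, 52, 13), (13, 52, -3), … (2 more)
river cycle of g (length 12): (31, 46, -6), (-6, 50, 15), (15, 40, -21), (-21, 44, 11), (11, 44, -21), (-21, 40, 15), (15, 50, -6), (-6, 46, 31), (31, 16, -21), (-21, 26, 26), … (2 more)
cycles differ ⇒ inequivalent

no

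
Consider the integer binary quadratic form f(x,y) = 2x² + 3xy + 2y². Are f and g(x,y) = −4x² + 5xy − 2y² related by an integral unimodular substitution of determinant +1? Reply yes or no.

D₁ = -7, D₂ = -7
f: translate: b→-1 (≡3 mod 4), so (2,3,2)→(2,-1,1)
f: flip: (2,-1,1)→(1,1,2)
f: reduced (well bottom): (1,1,2) with a≤c, −a<b≤a
g is negative-definite; reduce −g:
−g: translate: b→3 (≡-5 mod 8), so (4,-5,2)→(4,3,1)
−g: flip: (4,3,1)→(1,-3,4)
−g: translate: b→1 (≡-3 mod 2), so (1,-3,4)→(1,1,2)
−g: reduced (well bottom): (1,1,2) with a≤c, −a<b≤a
flip sign back: reduced form of g is (-1,-1,-2)
reduced forms (1, 1, 2) vs (-1, -1, -2) ⇒ inequivalent

no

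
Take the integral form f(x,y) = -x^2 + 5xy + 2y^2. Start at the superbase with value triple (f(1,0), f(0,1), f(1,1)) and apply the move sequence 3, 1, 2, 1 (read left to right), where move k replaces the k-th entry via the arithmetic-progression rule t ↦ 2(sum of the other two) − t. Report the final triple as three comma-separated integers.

start (-1,2,6) = (f(1,0),f(0,1),f(1,1))
replace slot 3: 2·((-1)+2) − 6 = -4 → (-1,2,-4)
replace slot 1: 2·(2+(-4)) − (-1) = -3 → (-3,2,-4)
replace slot 2: 2·((-3)+(-4)) − 2 = -16 → (-3,-16,-4)
replace slot 1: 2·((-16)+(-4)) − (-3) = -37 → (-37,-16,-4)

-37,-16,-4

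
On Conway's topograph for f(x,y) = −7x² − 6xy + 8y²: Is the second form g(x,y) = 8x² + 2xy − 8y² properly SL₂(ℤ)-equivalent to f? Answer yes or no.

D₁ = 260, D₂ = 260
river cycle of f (length 10): (8, 6, -7), (-7, 8, 7), (7, 6, -8), (-8, 10, 5), (5, 10, -8), (-8, 6, 7), (7, 8, -7), (-7, 6, 8), (8, 10, -5), (-5, 10, 8)
river cycle of g (length 6): (-8, 14, 2), (2, 14, -8), (-8, 2, 8), (8, 14, -2), (-2, 14, 8), (8, 2, -8)
cycles differ ⇒ inequivalent

no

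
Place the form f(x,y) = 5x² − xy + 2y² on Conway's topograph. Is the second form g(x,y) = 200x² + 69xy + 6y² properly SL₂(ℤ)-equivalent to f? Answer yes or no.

D₁ = -39, D₂ = -39
f: flip: (5,-1,2)→(2,1,5)
f: reduced (well bottom): (2,1,5) with a≤c, −a<b≤a
g: flip: (200,69,6)→(6,-69,200)
g: translate: b→3 (≡-69 mod 12), so (6,-69,200)→(6,3,2)
g: flip: (6,3,2)→(2,-3,6)
g: translate: b→1 (≡-3 mod 4), so (2,-3,6)→(2,1,5)
g: reduced (well bottom): (2,1,5) with a≤c, −a<b≤a
reduced forms (2, 1, 5) vs (2, 1, 5) ⇒ equivalent

yes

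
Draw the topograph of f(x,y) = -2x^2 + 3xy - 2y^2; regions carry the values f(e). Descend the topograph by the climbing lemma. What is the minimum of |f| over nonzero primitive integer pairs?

translate: b→1 (≡-3 mod 4), so (2,-3,2)→(2,1,1)
flip: (2,1,1)→(1,-1,2)
translate: b→1 (≡-1 mod 2), so (1,-1,2)→(1,1,2)
reduced (well bottom): (1,1,2) with a≤c, −a<b≤a
well minimum |f| = |-1| = 1 (negative-definite)

1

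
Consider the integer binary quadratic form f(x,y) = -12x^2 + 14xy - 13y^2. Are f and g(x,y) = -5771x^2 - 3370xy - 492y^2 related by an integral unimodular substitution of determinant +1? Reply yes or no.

D₁ = -428, D₂ = -428
f is negative-definite; reduce −f:
−f: translate: b→10 (≡-14 mod 24), so (12,-14,13)→(12,10,11)
−f: flip: (12,10,11)→(11,-10,12)
−f: reduced (well bottom): (11,-10,12) with a≤c, −a<b≤a
flip sign back: reduced form of f is (-11,10,-12)
g is negative-definite; reduce −g:
−g: flip: (5771,3370,492)→(492,-3370,5771)
−g: translate: b→-418 (≡-3370 mod 984), so (492,-3370,5771)→(492,-418,89)
−g: flip: (492,-418,89)→(89,418,492)
−g: translate: b→62 (≡418 mod 178), so (89,418,492)→(89,62,12)
−g: flip: (89,62,12)→(12,-62,89)
−g: translate: b→10 (≡-62 mod 24), so (12,-62,89)→(12,10,11)
−g: flip: (12,10,11)→(11,-10,12)
−g: reduced (well bottom): (11,-10,12) with a≤c, −a<b≤a
flip sign back: reduced form of g is (-11,10,-12)
reduced forms (-11, 10, -12) vs (-11, 10, -12) ⇒ equivalent

yes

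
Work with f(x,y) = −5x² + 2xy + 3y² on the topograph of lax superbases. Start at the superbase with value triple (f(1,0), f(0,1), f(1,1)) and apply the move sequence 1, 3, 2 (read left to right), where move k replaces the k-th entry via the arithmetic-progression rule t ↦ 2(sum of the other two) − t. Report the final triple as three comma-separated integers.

start (-5,3,0) = (f(1,0),f(0,1),f(1,1))
replace slot 1: 2·(3+0) − (-5) = 11 → (11,3,0)
replace slot 3: 2·(11+3) − 0 = 28 → (11,3,28)
replace slot 2: 2·(11+28) − 3 = 75 → (11,75,28)

11,75,28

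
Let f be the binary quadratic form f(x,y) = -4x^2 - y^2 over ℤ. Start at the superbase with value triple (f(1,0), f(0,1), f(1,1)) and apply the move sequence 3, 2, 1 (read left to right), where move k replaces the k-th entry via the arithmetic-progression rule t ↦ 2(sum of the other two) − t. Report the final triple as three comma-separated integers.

start (-4,-1,-5) = (f(1,0),f(0,1),f(1,1))
replace slot 3: 2·((-4)+(-1)) − (-5) = -5 → (-4,-1,-5)
replace slot 2: 2·((-4)+(-5)) − (-1) = -17 → (-4,-17,-5)
replace slot 1: 2·((-17)+(-5)) − (-4) = -40 → (-40,-17,-5)

-40,-17,-5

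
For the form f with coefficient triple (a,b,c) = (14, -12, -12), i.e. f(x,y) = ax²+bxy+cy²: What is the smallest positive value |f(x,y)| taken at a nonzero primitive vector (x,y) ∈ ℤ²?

descent: ρ → (-12,12,14)  [lands on river]
river: ρ → (14,16,-10)
river: ρ → (-10,24,6)
river: ρ → (6,24,-10)
river: ρ → (-10,16,14)
river: ρ → (14,12,-12)
closes: descent 1, river 6
min |a| on river = 6

6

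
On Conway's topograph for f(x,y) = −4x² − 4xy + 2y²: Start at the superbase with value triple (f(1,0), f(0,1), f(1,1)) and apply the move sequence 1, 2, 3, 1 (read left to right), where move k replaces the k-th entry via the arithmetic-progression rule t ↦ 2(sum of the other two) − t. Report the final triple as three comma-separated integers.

start (-4,2,-6) = (f(1,0),f(0,1),f(1,1))
replace slot 1: 2·(2+(-6)) − (-4) = -4 → (-4,2,-6)
replace slot 2: 2·((-4)+(-6)) − 2 = -22 → (-4,-22,-6)
replace slot 3: 2·((-4)+(-22)) − (-6) = -46 → (-4,-22,-46)
replace slot 1: 2·((-22)+(-46)) − (-4) = -132 → (-132,-22,-46)

-132,-22,-46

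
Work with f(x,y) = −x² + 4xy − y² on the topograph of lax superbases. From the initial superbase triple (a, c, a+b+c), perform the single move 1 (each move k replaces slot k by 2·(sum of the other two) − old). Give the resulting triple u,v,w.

start (-1,-1,2) = (f(1,0),f(0,1),f(1,1))
replace slot 1: 2·((-1)+2) − (-1) = 3 → (3,-1,2)

3,-1,2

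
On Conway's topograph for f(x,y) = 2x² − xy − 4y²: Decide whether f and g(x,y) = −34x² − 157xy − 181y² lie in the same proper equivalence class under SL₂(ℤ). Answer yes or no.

D₁ = 33, D₂ = 33
river cycle of f (length 4): (2, 3, -3), (-3, 3, 2), (2, 5, -1), (-1, 5, 2)
river cycle of g (length 4): (-3, 3, 2), (2, 5, -1), (-1, 5, 2), (2, 3, -3)
cycles coincide ⇒ equivalent

yes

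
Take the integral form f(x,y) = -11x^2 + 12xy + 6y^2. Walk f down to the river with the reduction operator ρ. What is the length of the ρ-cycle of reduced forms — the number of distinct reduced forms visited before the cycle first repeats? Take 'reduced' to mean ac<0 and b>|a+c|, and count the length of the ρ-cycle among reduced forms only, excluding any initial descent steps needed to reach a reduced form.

D = 408, ⌊√D⌋ = 20
river: ρ → (6,12,-11)
river: ρ → (-11,10,7)
river: ρ → (7,18,-3)
river: ρ → (-3,18,7)
river: ρ → (7,10,-11)
river: ρ → (-11,12,6)
ρ-cycle length = 6 (tail of 0 descent steps not counted)

6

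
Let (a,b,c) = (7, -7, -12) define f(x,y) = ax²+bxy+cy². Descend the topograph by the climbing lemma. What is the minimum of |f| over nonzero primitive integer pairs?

descent: ρ → (-12,7,7)  [lands on river]
river: ρ → (7,7,-12)
river: ρ → (-12,17,2)
river: ρ → (2,19,-3)
river: ρ → (-3,17,8)
river: ρ → (8,15,-5)
river: ρ → (-5,15,8)
river: ρ → (8,17,-3)
river: ρ → (-3,19,2)
river: ρ → (2,17,-12)
closes: descent 1, river 10
min |a| on river = 2

2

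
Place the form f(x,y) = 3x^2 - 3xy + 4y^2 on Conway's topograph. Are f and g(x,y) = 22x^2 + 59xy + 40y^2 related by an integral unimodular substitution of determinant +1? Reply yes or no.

D₁ = -39, D₂ = -39
f: translate: b→3 (≡-3 mod 6), so (3,-3,4)→(3,3,4)
f: reduced (well bottom): (3,3,4) with a≤c, −a<b≤a
g: translate: b→15 (≡59 mod 44), so (22,59,40)→(22,15,3)
g: flip: (22,15,3)→(3,-15,22)
g: translate: b→3 (≡-15 mod 6), so (3,-15,22)→(3,3,4)
g: reduced (well bottom): (3,3,4) with a≤c, −a<b≤a
reduced forms (3, 3, 4) vs (3, 3, 4) ⇒ equivalent

yes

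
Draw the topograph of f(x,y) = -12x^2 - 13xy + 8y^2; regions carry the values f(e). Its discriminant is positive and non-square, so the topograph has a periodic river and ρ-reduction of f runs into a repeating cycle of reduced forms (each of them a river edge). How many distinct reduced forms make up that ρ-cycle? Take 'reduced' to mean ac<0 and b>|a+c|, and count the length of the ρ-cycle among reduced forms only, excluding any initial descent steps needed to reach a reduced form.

D = 553, ⌊√D⌋ = 23
descent: ρ → (8,13,-12)  [lands on river]
river: ρ → (-12,11,9)
river: ρ → (9,7,-14)
river: ρ → (-14,21,2)
river: ρ → (2,23,-3)
river: ρ → (-3,19,16)
river: ρ → (16,13,-6)
river: ρ → (-6,23,1)
river: ρ → (1,23,-6)
river: ρ → (-6,13,16)
river: ρ → (16,19,-3)
river: ρ → (-3,23,2)
river: ρ → (2,21,-14)
river: ρ → (-14,7,9)
river: ρ → (9,11,-12)
river: ρ → (-12,13,8)
river: ρ → (8,19,-6)
river: ρ → (-6,17,11)
river: ρ → (11,5,-12)
river: ρ → (-12,19,4)
river: ρ → (4,21,-7)
river: ρ → (-7,21,4)
river: ρ → (4,19,-12)
river: ρ → (-12,5,11)
river: ρ → (11,17,-6)
river: ρ → (-6,19,8)
ρ-cycle length = 26 (tail of 1 descent step not counted)

26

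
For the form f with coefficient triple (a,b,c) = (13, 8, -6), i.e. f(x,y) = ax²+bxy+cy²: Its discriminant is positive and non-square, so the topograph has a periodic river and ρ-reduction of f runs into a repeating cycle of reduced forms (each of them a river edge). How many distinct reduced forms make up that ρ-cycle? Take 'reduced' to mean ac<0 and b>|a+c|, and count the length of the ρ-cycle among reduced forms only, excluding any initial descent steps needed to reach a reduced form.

D = 376, ⌊√D⌋ = 19
river: ρ → (-6,16,5)
river: ρ → (5,14,-9)
river: ρ → (-9,4,10)
river: ρ → (10,16,-3)
river: ρ → (-3,14,15)
river: ρ → (15,16,-2)
river: ρ → (-2,16,15)
river: ρ → (15,14,-3)
river: ρ → (-3,16,10)
river: ρ → (10,4,-9)
river: ρ → (-9,14,5)
river: ρ → (5,16,-6)
river: ρ → (-6,8,13)
river: ρ → (13,18,-1)
river: ρ → (-1,18,13)
river: ρ → (13,8,-6)
ρ-cycle length = 16 (tail of 0 descent steps not counted)

16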